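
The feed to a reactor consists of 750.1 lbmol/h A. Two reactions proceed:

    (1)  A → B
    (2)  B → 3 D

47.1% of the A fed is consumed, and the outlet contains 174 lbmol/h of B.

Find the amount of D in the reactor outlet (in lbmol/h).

Conversion of A: A consumed = 1ξ₁ = 0.471 × 750.1 → ξ₁ = 353.3 lbmol/h.
B balance: n_B = 0 + 1ξ₁ − 1ξ₂ = 174 → ξ₂ = (1·353.3 − 174)/1 = 179.3 lbmol/h.
Outlet amounts (n = n₀ + Σ ν·ξ):
  A: 750.1 − 1(353.3) = 396.8
  B: 0 + 1(353.3) − 1(179.3) = 174
  D: 0 + 3(179.3) = 537.9

538 lbmol/h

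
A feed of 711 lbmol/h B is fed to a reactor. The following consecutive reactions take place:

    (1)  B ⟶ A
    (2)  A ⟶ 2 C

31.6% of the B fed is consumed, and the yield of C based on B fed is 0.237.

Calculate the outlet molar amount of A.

Conversion of B: B consumed = 1ξ₁ = 0.316 × 711 → ξ₁ = 224.7 lbmol/h.
Yield of C: 2ξ₂ / 711 = 0.237 → ξ₂ = 84.25 lbmol/h.
Outlet amounts (n = n₀ + Σ ν·ξ):
  B: 711 − 1(224.7) = 486.3
  A: 0 + 1(224.7) − 1(84.25) = 140.4
  C: 0 + 2(84.25) = 168.5

140 lbmol/h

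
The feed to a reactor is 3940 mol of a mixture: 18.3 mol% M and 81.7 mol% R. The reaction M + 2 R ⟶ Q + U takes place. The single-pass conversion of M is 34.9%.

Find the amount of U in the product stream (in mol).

252 mol

M reacted = 0.349 × 721 = 251.6 mol; ν_M = −1, so ξ = 251.6/1 = 251.6 mol.
Outlet amounts (n = n₀ + ν ξ):
  M: 721 − 1(251.6) = 469.4
  R: 3219 − 2(251.6) = 2716
  Q: 0 + 1(251.6) = 251.6
  U: 0 + 1(251.6) = 251.6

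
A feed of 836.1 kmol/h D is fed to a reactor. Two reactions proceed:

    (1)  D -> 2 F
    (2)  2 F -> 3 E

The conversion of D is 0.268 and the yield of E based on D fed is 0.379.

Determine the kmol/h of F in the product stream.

Conversion of D: D consumed = 1ξ₁ = 0.268 × 836.1 → ξ₁ = 224.1 kmol/h.
Yield of E: 3ξ₂ / 836.1 = 0.379 → ξ₂ = 105.6 kmol/h.
Outlet amounts (n = n₀ + Σ ν·ξ):
  D: 836.1 − 1(224.1) = 612
  F: 0 + 2(224.1) − 2(105.6) = 236.9
  E: 0 + 3(105.6) = 316.9

237 kmol/h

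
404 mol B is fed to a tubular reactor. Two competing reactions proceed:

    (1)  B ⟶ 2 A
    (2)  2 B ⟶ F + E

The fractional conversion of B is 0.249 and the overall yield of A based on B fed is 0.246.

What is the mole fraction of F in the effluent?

0.0561

Yield of A: 2ξ₁ / 404 = 0.246 → ξ₁ = 49.69 mol.
Conversion of B: 1ξ₁ + 2ξ₂ = 0.249 × 404 = 100.6 → ξ₂ = 25.45 mol.
Outlet amounts (n = n₀ + Σ ν·ξ):
  B: 404 − 1(49.69) − 2(25.45) = 303.4
  A: 0 + 2(49.69) = 99.38
  F: 0 + 1(25.45) = 25.45
  E: 0 + 1(25.45) = 25.45
Total out = 453.7 mol; y_F = 25.45 / 453.7 = 0.0561.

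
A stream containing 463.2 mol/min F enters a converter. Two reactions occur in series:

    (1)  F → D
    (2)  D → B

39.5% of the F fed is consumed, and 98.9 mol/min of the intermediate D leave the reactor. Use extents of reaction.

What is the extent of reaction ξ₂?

Conversion of F: F consumed = 1ξ₁ = 0.395 × 463.2 → ξ₁ = 183 mol/min.
D balance: n_D = 0 + 1ξ₁ − 1ξ₂ = 98.9 → ξ₂ = (1·183 − 98.9)/1 = 84.06 mol/min.
Outlet amounts (n = n₀ + Σ ν·ξ):
  F: 463.2 − 1(183) = 280.2
  D: 0 + 1(183) − 1(84.06) = 98.9
  B: 0 + 1(84.06) = 84.06

ξ₂ = 84.1 mol/min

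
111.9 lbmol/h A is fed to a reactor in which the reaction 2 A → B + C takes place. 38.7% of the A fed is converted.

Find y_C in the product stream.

A reacted = 0.387 × 111.9 = 43.31 lbmol/h; ν_A = −2, so ξ = 43.31/2 = 21.65 lbmol/h.
Outlet amounts (n = n₀ + ν ξ):
  A: 111.9 − 2(21.65) = 68.59
  B: 0 + 1(21.65) = 21.65
  C: 0 + 1(21.65) = 21.65
Total out = 111.9 lbmol/h; y_C = 21.65 / 111.9 = 0.1935.

0.194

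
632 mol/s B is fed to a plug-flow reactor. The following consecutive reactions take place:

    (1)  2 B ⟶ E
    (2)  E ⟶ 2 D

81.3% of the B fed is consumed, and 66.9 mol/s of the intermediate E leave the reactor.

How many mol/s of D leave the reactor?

Conversion of B: B consumed = 2ξ₁ = 0.813 × 632 → ξ₁ = 256.9 mol/s.
E balance: n_E = 0 + 1ξ₁ − 1ξ₂ = 66.9 → ξ₂ = (1·256.9 − 66.9)/1 = 190 mol/s.
Outlet amounts (n = n₀ + Σ ν·ξ):
  B: 632 − 2(256.9) = 118.2
  E: 0 + 1(256.9) − 1(190) = 66.9
  D: 0 + 2(190) = 380

380 mol/s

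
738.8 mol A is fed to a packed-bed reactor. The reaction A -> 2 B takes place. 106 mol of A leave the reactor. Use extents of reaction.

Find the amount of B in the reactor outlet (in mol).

For A: n = n₀ − 1ξ → 106 = 738.8 − 1ξ, giving ξ = 632.8 mol.
Outlet amounts (n = n₀ + ν ξ):
  A: 738.8 − 1(632.8) = 106
  B: 0 + 2(632.8) = 1266

1270 mol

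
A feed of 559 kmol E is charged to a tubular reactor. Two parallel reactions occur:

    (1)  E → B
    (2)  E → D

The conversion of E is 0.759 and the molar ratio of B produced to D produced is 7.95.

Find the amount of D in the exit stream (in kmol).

Conversion of E: E consumed = 0.759 × 559 = 424.3 kmol = 1ξ₁ + 1ξ₂.
Selectivity: 1ξ₁ / (1ξ₂) = 7.95 → ξ₁ = 7.95 ξ₂.
Substitute: (1·7.95 + 1) ξ₂ = 424.3 → ξ₂ = 47.41 kmol, ξ₁ = 376.9 kmol.
Outlet amounts (n = n₀ + Σ ν·ξ):
  E: 559 − 1(376.9) − 1(47.41) = 134.7
  B: 0 + 1(376.9) = 376.9
  D: 0 + 1(47.41) = 47.41

47.4 kmol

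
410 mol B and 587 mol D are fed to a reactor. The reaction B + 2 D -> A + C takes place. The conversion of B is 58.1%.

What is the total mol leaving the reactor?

759 mol

B reacted = 0.581 × 410 = 238.2 mol; ν_B = −1, so ξ = 238.2/1 = 238.2 mol.
Outlet amounts (n = n₀ + ν ξ):
  B: 410 − 1(238.2) = 171.8
  D: 587 − 2(238.2) = 110.6
  A: 0 + 1(238.2) = 238.2
  C: 0 + 1(238.2) = 238.2
Total out = 171.8 + 110.6 + 238.2 + 238.2 = 758.8 mol.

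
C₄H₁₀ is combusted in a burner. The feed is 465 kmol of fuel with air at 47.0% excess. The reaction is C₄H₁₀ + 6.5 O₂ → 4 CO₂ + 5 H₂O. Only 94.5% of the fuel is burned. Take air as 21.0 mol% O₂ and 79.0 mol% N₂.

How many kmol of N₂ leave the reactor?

16700 kmol

Stoichiometric O₂ = 6.5 × 465 = 3022 kmol; O₂ fed = 3022 × 1.470 = 4443 kmol.
N₂ fed = 4443 × 79/21 = 16710 kmol.
Fuel reacted = 0.945 × 465 → ξ = 439.4 kmol.
Outlet (n = n₀ + ν ξ):
  C₄H₁₀: 465 − 1(439.4) = 25.58
  O₂: 4443 − 6.5(439.4) = 1587
  N₂: 16710 (inert)
  CO₂: 0 + 4(439.4) = 1758
  H₂O: 0 + 5(439.4) = 2197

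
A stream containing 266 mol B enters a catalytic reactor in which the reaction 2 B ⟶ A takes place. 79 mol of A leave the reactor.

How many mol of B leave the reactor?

108 mol

For A: n = n₀ + 1ξ → 79 = 0 + 1ξ, giving ξ = 79 mol.
Outlet amounts (n = n₀ + ν ξ):
  B: 266 − 2(79) = 108
  A: 0 + 1(79) = 79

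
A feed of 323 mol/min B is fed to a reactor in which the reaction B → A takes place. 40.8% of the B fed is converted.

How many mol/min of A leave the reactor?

B reacted = 0.408 × 323 = 131.8 mol/min; ν_B = −1, so ξ = 131.8/1 = 131.8 mol/min.
Outlet amounts (n = n₀ + ν ξ):
  B: 323 − 1(131.8) = 191.2
  A: 0 + 1(131.8) = 131.8

132 mol/min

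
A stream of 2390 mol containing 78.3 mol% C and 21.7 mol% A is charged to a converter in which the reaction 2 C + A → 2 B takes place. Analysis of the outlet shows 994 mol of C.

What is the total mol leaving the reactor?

For C: n = n₀ − 2ξ → 994 = 1871 − 2ξ, giving ξ = 438.7 mol.
Outlet amounts (n = n₀ + ν ξ):
  C: 1871 − 2(438.7) = 994
  A: 518.6 − 1(438.7) = 79.95
  B: 0 + 2(438.7) = 877.4
Total out = 994 + 79.95 + 877.4 = 1951 mol.

1950 mol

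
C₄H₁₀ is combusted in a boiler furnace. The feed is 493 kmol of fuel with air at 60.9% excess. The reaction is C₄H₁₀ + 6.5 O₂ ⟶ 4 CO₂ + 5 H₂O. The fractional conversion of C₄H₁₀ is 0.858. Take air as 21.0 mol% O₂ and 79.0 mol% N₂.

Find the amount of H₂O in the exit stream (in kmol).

2110 kmol

Stoichiometric O₂ = 6.5 × 493 = 3204 kmol; O₂ fed = 3204 × 1.609 = 5156 kmol.
N₂ fed = 5156 × 79/21 = 19400 kmol.
Fuel reacted = 0.858 × 493 → ξ = 423 kmol.
Outlet (n = n₀ + ν ξ):
  C₄H₁₀: 493 − 1(423) = 70.01
  O₂: 5156 − 6.5(423) = 2407
  N₂: 19400 (inert)
  CO₂: 0 + 4(423) = 1692
  H₂O: 0 + 5(423) = 2115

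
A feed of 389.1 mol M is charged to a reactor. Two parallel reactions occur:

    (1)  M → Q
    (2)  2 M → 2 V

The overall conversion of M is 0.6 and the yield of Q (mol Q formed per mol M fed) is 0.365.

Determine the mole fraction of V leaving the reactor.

Yield of Q: 1ξ₁ / 389.1 = 0.365 → ξ₁ = 142 mol.
Conversion of M: 1ξ₁ + 2ξ₂ = 0.6 × 389.1 = 233.5 → ξ₂ = 45.72 mol.
Outlet amounts (n = n₀ + Σ ν·ξ):
  M: 389.1 − 1(142) − 2(45.72) = 155.6
  Q: 0 + 1(142) = 142
  V: 0 + 2(45.72) = 91.44
Total out = 389.1 mol; y_V = 91.44 / 389.1 = 0.235.

0.235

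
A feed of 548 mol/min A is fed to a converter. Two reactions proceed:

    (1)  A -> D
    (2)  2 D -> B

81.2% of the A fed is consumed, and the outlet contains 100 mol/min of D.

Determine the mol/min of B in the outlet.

172 mol/min

Conversion of A: A consumed = 1ξ₁ = 0.812 × 548 → ξ₁ = 445 mol/min.
D balance: n_D = 0 + 1ξ₁ − 2ξ₂ = 100 → ξ₂ = (1·445 − 100)/2 = 172.5 mol/min.
Outlet amounts (n = n₀ + Σ ν·ξ):
  A: 548 − 1(445) = 103
  D: 0 + 1(445) − 2(172.5) = 100
  B: 0 + 1(172.5) = 172.5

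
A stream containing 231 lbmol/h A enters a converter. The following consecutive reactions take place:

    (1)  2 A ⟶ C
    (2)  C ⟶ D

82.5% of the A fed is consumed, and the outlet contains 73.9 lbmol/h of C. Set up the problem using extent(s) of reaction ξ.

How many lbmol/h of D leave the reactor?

Conversion of A: A consumed = 2ξ₁ = 0.825 × 231 → ξ₁ = 95.29 lbmol/h.
C balance: n_C = 0 + 1ξ₁ − 1ξ₂ = 73.9 → ξ₂ = (1·95.29 − 73.9)/1 = 21.39 lbmol/h.
Outlet amounts (n = n₀ + Σ ν·ξ):
  A: 231 − 2(95.29) = 40.43
  C: 0 + 1(95.29) − 1(21.39) = 73.9
  D: 0 + 1(21.39) = 21.39

21.4 lbmol/h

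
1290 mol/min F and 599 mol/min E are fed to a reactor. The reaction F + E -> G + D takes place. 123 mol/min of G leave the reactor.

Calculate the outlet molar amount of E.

For G: n = n₀ + 1ξ → 123 = 0 + 1ξ, giving ξ = 123 mol/min.
Outlet amounts (n = n₀ + ν ξ):
  F: 1290 − 1(123) = 1167
  E: 599 − 1(123) = 476
  G: 0 + 1(123) = 123
  D: 0 + 1(123) = 123

476 mol/min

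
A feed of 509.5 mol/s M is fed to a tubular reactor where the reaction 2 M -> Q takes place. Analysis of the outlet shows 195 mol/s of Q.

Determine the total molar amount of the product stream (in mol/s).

314 mol/s

For Q: n = n₀ + 1ξ → 195 = 0 + 1ξ, giving ξ = 195 mol/s.
Outlet amounts (n = n₀ + ν ξ):
  M: 509.5 − 2(195) = 119.5
  Q: 0 + 1(195) = 195
Total out = 119.5 + 195 = 314.5 mol/s.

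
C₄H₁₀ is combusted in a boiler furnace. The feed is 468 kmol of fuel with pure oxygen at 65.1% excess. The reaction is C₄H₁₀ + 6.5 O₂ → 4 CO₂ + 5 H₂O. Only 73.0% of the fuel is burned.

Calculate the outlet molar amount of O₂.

2800 kmol

Stoichiometric O₂ = 6.5 × 468 = 3042 kmol; O₂ fed = 3042 × 1.651 = 5022 kmol.
Fuel reacted = 0.73 × 468 → ξ = 341.6 kmol.
Outlet (n = n₀ + ν ξ):
  C₄H₁₀: 468 − 1(341.6) = 126.4
  O₂: 5022 − 6.5(341.6) = 2802
  CO₂: 0 + 4(341.6) = 1367
  H₂O: 0 + 5(341.6) = 1708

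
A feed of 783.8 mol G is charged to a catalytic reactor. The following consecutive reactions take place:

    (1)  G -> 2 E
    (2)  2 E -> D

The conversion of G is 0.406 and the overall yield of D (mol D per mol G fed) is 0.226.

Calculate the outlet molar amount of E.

282 mol

Conversion of G: G consumed = 1ξ₁ = 0.406 × 783.8 → ξ₁ = 318.2 mol.
Yield of D: 1ξ₂ / 783.8 = 0.226 → ξ₂ = 177.1 mol.
Outlet amounts (n = n₀ + Σ ν·ξ):
  G: 783.8 − 1(318.2) = 465.6
  E: 0 + 2(318.2) − 2(177.1) = 282.2
  D: 0 + 1(177.1) = 177.1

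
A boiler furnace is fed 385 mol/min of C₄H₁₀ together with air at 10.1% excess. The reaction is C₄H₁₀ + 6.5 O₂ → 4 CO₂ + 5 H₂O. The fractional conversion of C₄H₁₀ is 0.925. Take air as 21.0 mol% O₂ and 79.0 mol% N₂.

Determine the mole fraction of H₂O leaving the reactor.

Stoichiometric O₂ = 6.5 × 385 = 2502 mol/min; O₂ fed = 2502 × 1.101 = 2755 mol/min.
N₂ fed = 2755 × 79/21 = 10360 mol/min.
Fuel reacted = 0.925 × 385 → ξ = 356.1 mol/min.
Outlet (n = n₀ + ν ξ):
  C₄H₁₀: 385 − 1(356.1) = 28.88
  O₂: 2755 − 6.5(356.1) = 440.4
  N₂: 10360 (inert)
  CO₂: 0 + 4(356.1) = 1424
  H₂O: 0 + 5(356.1) = 1781
Total out = 14040 mol/min; y_H₂O = 1781 / 14040 = 0.1268.

0.127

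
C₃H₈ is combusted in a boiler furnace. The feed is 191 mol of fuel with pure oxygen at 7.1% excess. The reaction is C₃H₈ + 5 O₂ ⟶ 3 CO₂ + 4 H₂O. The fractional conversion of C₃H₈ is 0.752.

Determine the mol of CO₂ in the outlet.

Stoichiometric O₂ = 5 × 191 = 955 mol; O₂ fed = 955 × 1.071 = 1023 mol.
Fuel reacted = 0.752 × 191 → ξ = 143.6 mol.
Outlet (n = n₀ + ν ξ):
  C₃H₈: 191 − 1(143.6) = 47.37
  O₂: 1023 − 5(143.6) = 304.6
  CO₂: 0 + 3(143.6) = 430.9
  H₂O: 0 + 4(143.6) = 574.5

431 mol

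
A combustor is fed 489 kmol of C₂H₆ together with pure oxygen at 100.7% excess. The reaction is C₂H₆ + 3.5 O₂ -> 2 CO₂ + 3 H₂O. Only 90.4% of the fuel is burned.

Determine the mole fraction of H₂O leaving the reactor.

0.32

Stoichiometric O₂ = 3.5 × 489 = 1712 kmol; O₂ fed = 1712 × 2.007 = 3435 kmol.
Fuel reacted = 0.904 × 489 → ξ = 442.1 kmol.
Outlet (n = n₀ + ν ξ):
  C₂H₆: 489 − 1(442.1) = 46.94
  O₂: 3435 − 3.5(442.1) = 1888
  CO₂: 0 + 2(442.1) = 884.1
  H₂O: 0 + 3(442.1) = 1326
Total out = 4145 kmol; y_H₂O = 1326 / 4145 = 0.3199.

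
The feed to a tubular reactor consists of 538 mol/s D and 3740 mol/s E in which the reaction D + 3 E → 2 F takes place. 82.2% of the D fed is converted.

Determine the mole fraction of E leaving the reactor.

0.711

D reacted = 0.822 × 538 = 442.2 mol/s; ν_D = −1, so ξ = 442.2/1 = 442.2 mol/s.
Outlet amounts (n = n₀ + ν ξ):
  D: 538 − 1(442.2) = 95.76
  E: 3740 − 3(442.2) = 2413
  F: 0 + 2(442.2) = 884.5
Total out = 3394 mol/s; y_E = 2413 / 3394 = 0.7111.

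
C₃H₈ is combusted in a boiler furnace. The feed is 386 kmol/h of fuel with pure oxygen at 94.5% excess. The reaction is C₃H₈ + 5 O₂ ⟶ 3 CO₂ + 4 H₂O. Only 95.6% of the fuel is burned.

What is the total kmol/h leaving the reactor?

Stoichiometric O₂ = 5 × 386 = 1930 kmol/h; O₂ fed = 1930 × 1.945 = 3754 kmol/h.
Fuel reacted = 0.956 × 386 → ξ = 369 kmol/h.
Outlet (n = n₀ + ν ξ):
  C₃H₈: 386 − 1(369) = 16.98
  O₂: 3754 − 5(369) = 1909
  CO₂: 0 + 3(369) = 1107
  H₂O: 0 + 4(369) = 1476
Total out = 16.98 + 1909 + 1107 + 1476 = 4509 kmol/h.

4510 kmol/h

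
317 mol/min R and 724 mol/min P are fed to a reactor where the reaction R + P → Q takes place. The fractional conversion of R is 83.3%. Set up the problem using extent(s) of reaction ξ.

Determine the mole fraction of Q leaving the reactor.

R reacted = 0.833 × 317 = 264.1 mol/min; ν_R = −1, so ξ = 264.1/1 = 264.1 mol/min.
Outlet amounts (n = n₀ + ν ξ):
  R: 317 − 1(264.1) = 52.94
  P: 724 − 1(264.1) = 459.9
  Q: 0 + 1(264.1) = 264.1
Total out = 776.9 mol/min; y_Q = 264.1 / 776.9 = 0.3399.

0.34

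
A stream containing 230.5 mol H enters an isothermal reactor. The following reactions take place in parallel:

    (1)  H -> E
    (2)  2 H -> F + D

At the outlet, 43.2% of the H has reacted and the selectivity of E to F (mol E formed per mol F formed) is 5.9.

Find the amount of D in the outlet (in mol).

Conversion of H: H consumed = 0.432 × 230.5 = 99.58 mol = 1ξ₁ + 2ξ₂.
Selectivity: 1ξ₁ / (1ξ₂) = 5.9 → ξ₁ = 5.9 ξ₂.
Substitute: (1·5.9 + 2) ξ₂ = 99.58 → ξ₂ = 12.6 mol, ξ₁ = 74.37 mol.
Outlet amounts (n = n₀ + Σ ν·ξ):
  H: 230.5 − 1(74.37) − 2(12.6) = 130.9
  E: 0 + 1(74.37) = 74.37
  F: 0 + 1(12.6) = 12.6
  D: 0 + 1(12.6) = 12.6

12.6 mol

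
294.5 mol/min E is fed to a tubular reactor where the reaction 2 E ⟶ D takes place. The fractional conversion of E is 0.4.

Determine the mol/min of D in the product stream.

58.9 mol/min

E reacted = 0.4 × 294.5 = 117.8 mol/min; ν_E = −2, so ξ = 117.8/2 = 58.9 mol/min.
Outlet amounts (n = n₀ + ν ξ):
  E: 294.5 − 2(58.9) = 176.7
  D: 0 + 1(58.9) = 58.9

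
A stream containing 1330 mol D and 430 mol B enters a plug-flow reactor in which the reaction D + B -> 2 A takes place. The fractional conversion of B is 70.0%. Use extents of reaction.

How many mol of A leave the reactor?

B reacted = 0.7 × 430 = 301 mol; ν_B = −1, so ξ = 301/1 = 301 mol.
Outlet amounts (n = n₀ + ν ξ):
  D: 1330 − 1(301) = 1029
  B: 430 − 1(301) = 129
  A: 0 + 2(301) = 602

602 mol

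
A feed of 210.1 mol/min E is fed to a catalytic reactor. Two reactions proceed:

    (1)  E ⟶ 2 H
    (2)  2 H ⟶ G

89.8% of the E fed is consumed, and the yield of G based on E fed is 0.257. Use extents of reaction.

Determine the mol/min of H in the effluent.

Conversion of E: E consumed = 1ξ₁ = 0.898 × 210.1 → ξ₁ = 188.7 mol/min.
Yield of G: 1ξ₂ / 210.1 = 0.257 → ξ₂ = 54 mol/min.
Outlet amounts (n = n₀ + Σ ν·ξ):
  E: 210.1 − 1(188.7) = 21.43
  H: 0 + 2(188.7) − 2(54) = 269.3
  G: 0 + 1(54) = 54

269 mol/min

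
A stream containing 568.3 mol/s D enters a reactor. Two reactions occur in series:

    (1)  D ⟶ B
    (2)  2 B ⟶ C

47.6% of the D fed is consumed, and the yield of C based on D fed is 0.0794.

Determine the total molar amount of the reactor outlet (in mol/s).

Conversion of D: D consumed = 1ξ₁ = 0.476 × 568.3 → ξ₁ = 270.5 mol/s.
Yield of C: 1ξ₂ / 568.3 = 0.0794 → ξ₂ = 45.12 mol/s.
Outlet amounts (n = n₀ + Σ ν·ξ):
  D: 568.3 − 1(270.5) = 297.8
  B: 0 + 1(270.5) − 2(45.12) = 180.3
  C: 0 + 1(45.12) = 45.12
Total out = 297.8 + 180.3 + 45.12 = 523.2 mol/s.

523 mol/s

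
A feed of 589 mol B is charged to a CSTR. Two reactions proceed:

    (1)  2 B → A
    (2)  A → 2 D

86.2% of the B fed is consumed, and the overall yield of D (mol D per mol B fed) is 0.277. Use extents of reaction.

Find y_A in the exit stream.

0.413

Conversion of B: B consumed = 2ξ₁ = 0.862 × 589 → ξ₁ = 253.9 mol.
Yield of D: 2ξ₂ / 589 = 0.277 → ξ₂ = 81.58 mol.
Outlet amounts (n = n₀ + Σ ν·ξ):
  B: 589 − 2(253.9) = 81.28
  A: 0 + 1(253.9) − 1(81.58) = 172.3
  D: 0 + 2(81.58) = 163.2
Total out = 416.7 mol; y_A = 172.3 / 416.7 = 0.4134.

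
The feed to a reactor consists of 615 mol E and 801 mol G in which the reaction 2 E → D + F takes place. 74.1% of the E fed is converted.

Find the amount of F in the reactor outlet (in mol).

228 mol

E reacted = 0.741 × 615 = 455.7 mol; ν_E = −2, so ξ = 455.7/2 = 227.9 mol.
Outlet amounts (n = n₀ + ν ξ):
  E: 615 − 2(227.9) = 159.3
  D: 0 + 1(227.9) = 227.9
  F: 0 + 1(227.9) = 227.9
  G: 801 (inert)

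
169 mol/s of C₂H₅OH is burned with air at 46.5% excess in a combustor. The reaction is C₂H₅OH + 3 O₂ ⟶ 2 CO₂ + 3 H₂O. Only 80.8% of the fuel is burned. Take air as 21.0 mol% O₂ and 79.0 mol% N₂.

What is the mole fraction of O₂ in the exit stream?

0.0867

Stoichiometric O₂ = 3 × 169 = 507 mol/s; O₂ fed = 507 × 1.465 = 742.8 mol/s.
N₂ fed = 742.8 × 79/21 = 2794 mol/s.
Fuel reacted = 0.808 × 169 → ξ = 136.6 mol/s.
Outlet (n = n₀ + ν ξ):
  C₂H₅OH: 169 − 1(136.6) = 32.45
  O₂: 742.8 − 3(136.6) = 333.1
  N₂: 2794 (inert)
  CO₂: 0 + 2(136.6) = 273.1
  H₂O: 0 + 3(136.6) = 409.7
Total out = 3842 mol/s; y_O₂ = 333.1 / 3842 = 0.08669.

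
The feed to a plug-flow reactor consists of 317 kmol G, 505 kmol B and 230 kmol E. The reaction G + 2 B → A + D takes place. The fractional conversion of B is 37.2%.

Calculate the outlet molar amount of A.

93.9 kmol

B reacted = 0.372 × 505 = 187.9 kmol; ν_B = −2, so ξ = 187.9/2 = 93.93 kmol.
Outlet amounts (n = n₀ + ν ξ):
  G: 317 − 1(93.93) = 223.1
  B: 505 − 2(93.93) = 317.1
  A: 0 + 1(93.93) = 93.93
  D: 0 + 1(93.93) = 93.93
  E: 230 (inert)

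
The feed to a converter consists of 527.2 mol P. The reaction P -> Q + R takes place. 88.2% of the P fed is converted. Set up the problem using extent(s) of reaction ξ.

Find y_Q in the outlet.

0.469

P reacted = 0.882 × 527.2 = 465 mol; ν_P = −1, so ξ = 465/1 = 465 mol.
Outlet amounts (n = n₀ + ν ξ):
  P: 527.2 − 1(465) = 62.21
  Q: 0 + 1(465) = 465
  R: 0 + 1(465) = 465
Total out = 992.2 mol; y_Q = 465 / 992.2 = 0.4687.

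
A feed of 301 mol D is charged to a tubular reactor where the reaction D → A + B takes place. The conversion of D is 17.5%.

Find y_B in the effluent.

0.149

D reacted = 0.175 × 301 = 52.67 mol; ν_D = −1, so ξ = 52.67/1 = 52.67 mol.
Outlet amounts (n = n₀ + ν ξ):
  D: 301 − 1(52.67) = 248.3
  A: 0 + 1(52.67) = 52.67
  B: 0 + 1(52.67) = 52.67
Total out = 353.7 mol; y_B = 52.67 / 353.7 = 0.1489.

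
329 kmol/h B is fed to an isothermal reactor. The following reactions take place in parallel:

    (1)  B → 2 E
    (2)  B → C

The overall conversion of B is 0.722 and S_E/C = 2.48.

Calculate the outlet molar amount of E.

Conversion of B: B consumed = 0.722 × 329 = 237.5 kmol/h = 1ξ₁ + 1ξ₂.
Selectivity: 2ξ₁ / (1ξ₂) = 2.48 → ξ₁ = 1.24 ξ₂.
Substitute: (1·1.24 + 1) ξ₂ = 237.5 → ξ₂ = 106 kmol/h, ξ₁ = 131.5 kmol/h.
Outlet amounts (n = n₀ + Σ ν·ξ):
  B: 329 − 1(131.5) − 1(106) = 91.46
  E: 0 + 2(131.5) = 263
  C: 0 + 1(106) = 106

263 kmol/h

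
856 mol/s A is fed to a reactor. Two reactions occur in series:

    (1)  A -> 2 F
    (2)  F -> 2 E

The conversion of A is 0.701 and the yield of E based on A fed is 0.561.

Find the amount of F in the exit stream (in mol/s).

Conversion of A: A consumed = 1ξ₁ = 0.701 × 856 → ξ₁ = 600.1 mol/s.
Yield of E: 2ξ₂ / 856 = 0.561 → ξ₂ = 240.1 mol/s.
Outlet amounts (n = n₀ + Σ ν·ξ):
  A: 856 − 1(600.1) = 255.9
  F: 0 + 2(600.1) − 1(240.1) = 960
  E: 0 + 2(240.1) = 480.2

960 mol/s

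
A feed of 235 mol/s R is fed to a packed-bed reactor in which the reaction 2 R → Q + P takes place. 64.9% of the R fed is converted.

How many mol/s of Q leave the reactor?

R reacted = 0.649 × 235 = 152.5 mol/s; ν_R = −2, so ξ = 152.5/2 = 76.26 mol/s.
Outlet amounts (n = n₀ + ν ξ):
  R: 235 − 2(76.26) = 82.48
  Q: 0 + 1(76.26) = 76.26
  P: 0 + 1(76.26) = 76.26

76.3 mol/s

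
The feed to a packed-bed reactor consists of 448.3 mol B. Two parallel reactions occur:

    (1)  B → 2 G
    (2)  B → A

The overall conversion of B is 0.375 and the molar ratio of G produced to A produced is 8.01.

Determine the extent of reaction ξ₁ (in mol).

ξ₁ = 135 mol

Conversion of B: B consumed = 0.375 × 448.3 = 168.1 mol = 1ξ₁ + 1ξ₂.
Selectivity: 2ξ₁ / (1ξ₂) = 8.01 → ξ₁ = 4.005 ξ₂.
Substitute: (1·4.005 + 1) ξ₂ = 168.1 → ξ₂ = 33.59 mol, ξ₁ = 134.5 mol.
Outlet amounts (n = n₀ + Σ ν·ξ):
  B: 448.3 − 1(134.5) − 1(33.59) = 280.2
  G: 0 + 2(134.5) = 269
  A: 0 + 1(33.59) = 33.59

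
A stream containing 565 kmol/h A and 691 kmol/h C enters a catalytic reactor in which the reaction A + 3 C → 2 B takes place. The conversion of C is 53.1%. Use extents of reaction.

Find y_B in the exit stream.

C reacted = 0.531 × 691 = 366.9 kmol/h; ν_C = −3, so ξ = 366.9/3 = 122.3 kmol/h.
Outlet amounts (n = n₀ + ν ξ):
  A: 565 − 1(122.3) = 442.7
  C: 691 − 3(122.3) = 324.1
  B: 0 + 2(122.3) = 244.6
Total out = 1011 kmol/h; y_B = 244.6 / 1011 = 0.2419.

0.242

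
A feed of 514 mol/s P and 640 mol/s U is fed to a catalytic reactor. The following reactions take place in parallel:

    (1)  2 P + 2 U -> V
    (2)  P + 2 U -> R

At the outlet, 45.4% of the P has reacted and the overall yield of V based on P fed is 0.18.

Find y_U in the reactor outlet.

0.46

Yield of V: 1ξ₁ / 514 = 0.18 → ξ₁ = 92.52 mol/s.
Conversion of P: 2ξ₁ + 1ξ₂ = 0.454 × 514 = 233.4 → ξ₂ = 48.32 mol/s.
Outlet amounts (n = n₀ + Σ ν·ξ):
  P: 514 − 2(92.52) − 1(48.32) = 280.6
  U: 640 − 2(92.52) − 2(48.32) = 358.3
  V: 0 + 1(92.52) = 92.52
  R: 0 + 1(48.32) = 48.32
Total out = 779.8 mol/s; y_U = 358.3 / 779.8 = 0.4595.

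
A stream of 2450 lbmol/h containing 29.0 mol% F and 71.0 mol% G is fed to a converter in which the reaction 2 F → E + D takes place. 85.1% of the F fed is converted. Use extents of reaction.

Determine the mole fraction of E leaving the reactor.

0.123

F reacted = 0.851 × 710.5 = 604.6 lbmol/h; ν_F = −2, so ξ = 604.6/2 = 302.3 lbmol/h.
Outlet amounts (n = n₀ + ν ξ):
  F: 710.5 − 2(302.3) = 105.9
  E: 0 + 1(302.3) = 302.3
  D: 0 + 1(302.3) = 302.3
  G: 1740 (inert)
Total out = 2450 lbmol/h; y_E = 302.3 / 2450 = 0.1234.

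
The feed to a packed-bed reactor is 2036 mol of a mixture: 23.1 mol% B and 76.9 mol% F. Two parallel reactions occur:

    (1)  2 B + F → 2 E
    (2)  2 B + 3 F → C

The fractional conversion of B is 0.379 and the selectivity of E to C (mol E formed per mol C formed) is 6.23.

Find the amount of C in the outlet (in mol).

Conversion of B: B consumed = 0.379 × 470.3 = 178.2 mol = 2ξ₁ + 2ξ₂.
Selectivity: 2ξ₁ / (1ξ₂) = 6.23 → ξ₁ = 3.115 ξ₂.
Substitute: (2·3.115 + 2) ξ₂ = 178.2 → ξ₂ = 21.66 mol, ξ₁ = 67.47 mol.
Outlet amounts (n = n₀ + Σ ν·ξ):
  B: 470.3 − 2(67.47) − 2(21.66) = 292.1
  F: 1566 − 1(67.47) − 3(21.66) = 1433
  E: 0 + 2(67.47) = 134.9
  C: 0 + 1(21.66) = 21.66

21.7 mol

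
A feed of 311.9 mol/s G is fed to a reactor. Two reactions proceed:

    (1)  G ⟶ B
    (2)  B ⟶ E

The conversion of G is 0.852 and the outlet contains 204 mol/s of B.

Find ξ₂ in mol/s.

Conversion of G: G consumed = 1ξ₁ = 0.852 × 311.9 → ξ₁ = 265.7 mol/s.
B balance: n_B = 0 + 1ξ₁ − 1ξ₂ = 204 → ξ₂ = (1·265.7 − 204)/1 = 61.74 mol/s.
Outlet amounts (n = n₀ + Σ ν·ξ):
  G: 311.9 − 1(265.7) = 46.16
  B: 0 + 1(265.7) − 1(61.74) = 204
  E: 0 + 1(61.74) = 61.74

ξ₂ = 61.7 mol/s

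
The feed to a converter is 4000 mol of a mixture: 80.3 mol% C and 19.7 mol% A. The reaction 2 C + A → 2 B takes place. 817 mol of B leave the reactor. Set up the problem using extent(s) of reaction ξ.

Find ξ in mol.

For B: n = n₀ + 2ξ → 817 = 0 + 2ξ, giving ξ = 408.5 mol.
Outlet amounts (n = n₀ + ν ξ):
  C: 3212 − 2(408.5) = 2395
  A: 788 − 1(408.5) = 379.5
  B: 0 + 2(408.5) = 817

ξ = 408 mol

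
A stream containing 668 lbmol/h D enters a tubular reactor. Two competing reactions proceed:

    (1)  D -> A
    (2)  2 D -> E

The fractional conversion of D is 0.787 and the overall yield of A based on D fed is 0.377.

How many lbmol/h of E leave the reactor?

Yield of A: 1ξ₁ / 668 = 0.377 → ξ₁ = 251.8 lbmol/h.
Conversion of D: 1ξ₁ + 2ξ₂ = 0.787 × 668 = 525.7 → ξ₂ = 136.9 lbmol/h.
Outlet amounts (n = n₀ + Σ ν·ξ):
  D: 668 − 1(251.8) − 2(136.9) = 142.3
  A: 0 + 1(251.8) = 251.8
  E: 0 + 1(136.9) = 136.9

137 lbmol/h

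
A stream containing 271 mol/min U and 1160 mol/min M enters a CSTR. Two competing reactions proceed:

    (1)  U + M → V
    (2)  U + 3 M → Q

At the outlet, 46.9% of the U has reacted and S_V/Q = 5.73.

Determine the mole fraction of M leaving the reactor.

0.786

Conversion of U: U consumed = 0.469 × 271 = 127.1 mol/min = 1ξ₁ + 1ξ₂.
Selectivity: 1ξ₁ / (1ξ₂) = 5.73 → ξ₁ = 5.73 ξ₂.
Substitute: (1·5.73 + 1) ξ₂ = 127.1 → ξ₂ = 18.89 mol/min, ξ₁ = 108.2 mol/min.
Outlet amounts (n = n₀ + Σ ν·ξ):
  U: 271 − 1(108.2) − 1(18.89) = 143.9
  M: 1160 − 1(108.2) − 3(18.89) = 995.1
  V: 0 + 1(108.2) = 108.2
  Q: 0 + 1(18.89) = 18.89
Total out = 1266 mol/min; y_M = 995.1 / 1266 = 0.786.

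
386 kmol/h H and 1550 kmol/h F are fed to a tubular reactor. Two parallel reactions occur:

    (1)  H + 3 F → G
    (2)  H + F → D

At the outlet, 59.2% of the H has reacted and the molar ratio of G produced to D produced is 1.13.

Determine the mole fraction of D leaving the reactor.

Conversion of H: H consumed = 0.592 × 386 = 228.5 kmol/h = 1ξ₁ + 1ξ₂.
Selectivity: 1ξ₁ / (1ξ₂) = 1.13 → ξ₁ = 1.13 ξ₂.
Substitute: (1·1.13 + 1) ξ₂ = 228.5 → ξ₂ = 107.3 kmol/h, ξ₁ = 121.2 kmol/h.
Outlet amounts (n = n₀ + Σ ν·ξ):
  H: 386 − 1(121.2) − 1(107.3) = 157.5
  F: 1550 − 3(121.2) − 1(107.3) = 1079
  G: 0 + 1(121.2) = 121.2
  D: 0 + 1(107.3) = 107.3
Total out = 1465 kmol/h; y_D = 107.3 / 1465 = 0.07323.

0.0732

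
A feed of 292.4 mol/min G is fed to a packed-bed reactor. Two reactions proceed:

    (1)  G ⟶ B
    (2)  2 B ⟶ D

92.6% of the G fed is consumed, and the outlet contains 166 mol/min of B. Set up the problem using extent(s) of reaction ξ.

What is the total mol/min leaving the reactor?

Conversion of G: G consumed = 1ξ₁ = 0.926 × 292.4 → ξ₁ = 270.8 mol/min.
B balance: n_B = 0 + 1ξ₁ − 2ξ₂ = 166 → ξ₂ = (1·270.8 − 166)/2 = 52.38 mol/min.
Outlet amounts (n = n₀ + Σ ν·ξ):
  G: 292.4 − 1(270.8) = 21.64
  B: 0 + 1(270.8) − 2(52.38) = 166
  D: 0 + 1(52.38) = 52.38
Total out = 21.64 + 166 + 52.38 = 240 mol/min.

240 mol/min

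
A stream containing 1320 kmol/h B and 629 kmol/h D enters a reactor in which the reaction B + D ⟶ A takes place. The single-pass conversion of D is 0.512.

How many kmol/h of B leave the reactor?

998 kmol/h

D reacted = 0.512 × 629 = 322 kmol/h; ν_D = −1, so ξ = 322/1 = 322 kmol/h.
Outlet amounts (n = n₀ + ν ξ):
  B: 1320 − 1(322) = 998
  D: 629 − 1(322) = 307
  A: 0 + 1(322) = 322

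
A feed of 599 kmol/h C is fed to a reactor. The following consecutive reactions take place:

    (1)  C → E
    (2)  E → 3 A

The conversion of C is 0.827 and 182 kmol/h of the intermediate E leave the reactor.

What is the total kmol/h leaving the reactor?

Conversion of C: C consumed = 1ξ₁ = 0.827 × 599 → ξ₁ = 495.4 kmol/h.
E balance: n_E = 0 + 1ξ₁ − 1ξ₂ = 182 → ξ₂ = (1·495.4 − 182)/1 = 313.4 kmol/h.
Outlet amounts (n = n₀ + Σ ν·ξ):
  C: 599 − 1(495.4) = 103.6
  E: 0 + 1(495.4) − 1(313.4) = 182
  A: 0 + 3(313.4) = 940.1
Total out = 103.6 + 182 + 940.1 = 1226 kmol/h.

1230 kmol/h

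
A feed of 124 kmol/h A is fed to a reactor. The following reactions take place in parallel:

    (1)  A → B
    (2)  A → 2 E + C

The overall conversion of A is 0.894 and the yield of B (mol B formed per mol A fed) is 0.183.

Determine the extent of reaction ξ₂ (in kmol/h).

Yield of B: 1ξ₁ / 124 = 0.183 → ξ₁ = 22.69 kmol/h.
Conversion of A: 1ξ₁ + 1ξ₂ = 0.894 × 124 = 110.9 → ξ₂ = 88.16 kmol/h.
Outlet amounts (n = n₀ + Σ ν·ξ):
  A: 124 − 1(22.69) − 1(88.16) = 13.14
  B: 0 + 1(22.69) = 22.69
  E: 0 + 2(88.16) = 176.3
  C: 0 + 1(88.16) = 88.16

ξ₂ = 88.2 kmol/h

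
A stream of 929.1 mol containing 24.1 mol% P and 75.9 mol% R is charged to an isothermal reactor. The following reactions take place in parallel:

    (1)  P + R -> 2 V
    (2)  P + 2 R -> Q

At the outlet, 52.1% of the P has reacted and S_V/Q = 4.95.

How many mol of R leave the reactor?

555 mol

Conversion of P: P consumed = 0.521 × 223.9 = 116.7 mol = 1ξ₁ + 1ξ₂.
Selectivity: 2ξ₁ / (1ξ₂) = 4.95 → ξ₁ = 2.475 ξ₂.
Substitute: (1·2.475 + 1) ξ₂ = 116.7 → ξ₂ = 33.57 mol, ξ₁ = 83.09 mol.
Outlet amounts (n = n₀ + Σ ν·ξ):
  P: 223.9 − 1(83.09) − 1(33.57) = 107.3
  R: 705.2 − 1(83.09) − 2(33.57) = 555
  V: 0 + 2(83.09) = 166.2
  Q: 0 + 1(33.57) = 33.57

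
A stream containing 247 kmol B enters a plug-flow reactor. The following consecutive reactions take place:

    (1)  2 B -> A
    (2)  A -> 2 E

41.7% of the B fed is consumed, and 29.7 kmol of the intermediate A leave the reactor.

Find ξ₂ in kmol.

ξ₂ = 21.8 kmol

Conversion of B: B consumed = 2ξ₁ = 0.417 × 247 → ξ₁ = 51.5 kmol.
A balance: n_A = 0 + 1ξ₁ − 1ξ₂ = 29.7 → ξ₂ = (1·51.5 − 29.7)/1 = 21.8 kmol.
Outlet amounts (n = n₀ + Σ ν·ξ):
  B: 247 − 2(51.5) = 144
  A: 0 + 1(51.5) − 1(21.8) = 29.7
  E: 0 + 2(21.8) = 43.6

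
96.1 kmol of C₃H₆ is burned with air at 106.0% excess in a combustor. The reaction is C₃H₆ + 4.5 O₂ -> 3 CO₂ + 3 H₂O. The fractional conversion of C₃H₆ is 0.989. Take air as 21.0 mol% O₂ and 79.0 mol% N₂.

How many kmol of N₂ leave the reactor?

3350 kmol

Stoichiometric O₂ = 4.5 × 96.1 = 432.4 kmol; O₂ fed = 432.4 × 2.060 = 890.8 kmol.
N₂ fed = 890.8 × 79/21 = 3351 kmol.
Fuel reacted = 0.989 × 96.1 → ξ = 95.04 kmol.
Outlet (n = n₀ + ν ξ):
  C₃H₆: 96.1 − 1(95.04) = 1.057
  O₂: 890.8 − 4.5(95.04) = 463.2
  N₂: 3351 (inert)
  CO₂: 0 + 3(95.04) = 285.1
  H₂O: 0 + 3(95.04) = 285.1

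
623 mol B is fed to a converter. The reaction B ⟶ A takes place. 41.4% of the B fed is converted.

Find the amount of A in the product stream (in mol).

B reacted = 0.414 × 623 = 257.9 mol; ν_B = −1, so ξ = 257.9/1 = 257.9 mol.
Outlet amounts (n = n₀ + ν ξ):
  B: 623 − 1(257.9) = 365.1
  A: 0 + 1(257.9) = 257.9

258 mol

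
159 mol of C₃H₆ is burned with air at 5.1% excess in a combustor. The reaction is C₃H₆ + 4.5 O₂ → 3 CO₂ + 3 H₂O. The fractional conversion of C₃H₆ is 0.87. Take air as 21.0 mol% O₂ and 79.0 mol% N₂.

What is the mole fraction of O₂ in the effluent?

0.034

Stoichiometric O₂ = 4.5 × 159 = 715.5 mol; O₂ fed = 715.5 × 1.051 = 752 mol.
N₂ fed = 752 × 79/21 = 2829 mol.
Fuel reacted = 0.87 × 159 → ξ = 138.3 mol.
Outlet (n = n₀ + ν ξ):
  C₃H₆: 159 − 1(138.3) = 20.67
  O₂: 752 − 4.5(138.3) = 129.5
  N₂: 2829 (inert)
  CO₂: 0 + 3(138.3) = 415
  H₂O: 0 + 3(138.3) = 415
Total out = 3809 mol; y_O₂ = 129.5 / 3809 = 0.034.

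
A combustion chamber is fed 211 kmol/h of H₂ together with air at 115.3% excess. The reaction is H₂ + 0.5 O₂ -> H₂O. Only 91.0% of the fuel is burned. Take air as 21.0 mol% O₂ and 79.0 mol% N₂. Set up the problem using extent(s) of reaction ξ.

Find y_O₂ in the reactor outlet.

Stoichiometric O₂ = 0.5 × 211 = 105.5 kmol/h; O₂ fed = 105.5 × 2.153 = 227.1 kmol/h.
N₂ fed = 227.1 × 79/21 = 854.5 kmol/h.
Fuel reacted = 0.91 × 211 → ξ = 192 kmol/h.
Outlet (n = n₀ + ν ξ):
  H₂: 211 − 1(192) = 18.99
  O₂: 227.1 − 0.5(192) = 131.1
  N₂: 854.5 (inert)
  H₂O: 0 + 1(192) = 192
Total out = 1197 kmol/h; y_O₂ = 131.1 / 1197 = 0.1096.

0.11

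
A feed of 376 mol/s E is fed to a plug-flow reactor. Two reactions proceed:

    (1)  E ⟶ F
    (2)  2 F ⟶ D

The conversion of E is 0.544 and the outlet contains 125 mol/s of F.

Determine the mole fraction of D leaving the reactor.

Conversion of E: E consumed = 1ξ₁ = 0.544 × 376 → ξ₁ = 204.5 mol/s.
F balance: n_F = 0 + 1ξ₁ − 2ξ₂ = 125 → ξ₂ = (1·204.5 − 125)/2 = 39.77 mol/s.
Outlet amounts (n = n₀ + Σ ν·ξ):
  E: 376 − 1(204.5) = 171.5
  F: 0 + 1(204.5) − 2(39.77) = 125
  D: 0 + 1(39.77) = 39.77
Total out = 336.2 mol/s; y_D = 39.77 / 336.2 = 0.1183.

0.118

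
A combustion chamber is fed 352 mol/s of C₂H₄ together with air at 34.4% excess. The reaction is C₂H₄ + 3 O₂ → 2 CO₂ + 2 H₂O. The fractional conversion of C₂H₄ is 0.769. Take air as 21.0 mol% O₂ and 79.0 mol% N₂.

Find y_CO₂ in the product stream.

Stoichiometric O₂ = 3 × 352 = 1056 mol/s; O₂ fed = 1056 × 1.344 = 1419 mol/s.
N₂ fed = 1419 × 79/21 = 5339 mol/s.
Fuel reacted = 0.769 × 352 → ξ = 270.7 mol/s.
Outlet (n = n₀ + ν ξ):
  C₂H₄: 352 − 1(270.7) = 81.31
  O₂: 1419 − 3(270.7) = 607.2
  N₂: 5339 (inert)
  CO₂: 0 + 2(270.7) = 541.4
  H₂O: 0 + 2(270.7) = 541.4
Total out = 7110 mol/s; y_CO₂ = 541.4 / 7110 = 0.07614.

0.0761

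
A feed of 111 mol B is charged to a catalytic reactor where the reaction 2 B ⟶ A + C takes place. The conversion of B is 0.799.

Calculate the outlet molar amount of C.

44.3 mol

B reacted = 0.799 × 111 = 88.69 mol; ν_B = −2, so ξ = 88.69/2 = 44.34 mol.
Outlet amounts (n = n₀ + ν ξ):
  B: 111 − 2(44.34) = 22.31
  A: 0 + 1(44.34) = 44.34
  C: 0 + 1(44.34) = 44.34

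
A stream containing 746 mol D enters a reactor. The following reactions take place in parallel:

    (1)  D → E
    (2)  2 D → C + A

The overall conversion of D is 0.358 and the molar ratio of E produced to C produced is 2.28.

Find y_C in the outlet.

0.0836

Conversion of D: D consumed = 0.358 × 746 = 267.1 mol = 1ξ₁ + 2ξ₂.
Selectivity: 1ξ₁ / (1ξ₂) = 2.28 → ξ₁ = 2.28 ξ₂.
Substitute: (1·2.28 + 2) ξ₂ = 267.1 → ξ₂ = 62.4 mol, ξ₁ = 142.3 mol.
Outlet amounts (n = n₀ + Σ ν·ξ):
  D: 746 − 1(142.3) − 2(62.4) = 478.9
  E: 0 + 1(142.3) = 142.3
  C: 0 + 1(62.4) = 62.4
  A: 0 + 1(62.4) = 62.4
Total out = 746 mol; y_C = 62.4 / 746 = 0.08364.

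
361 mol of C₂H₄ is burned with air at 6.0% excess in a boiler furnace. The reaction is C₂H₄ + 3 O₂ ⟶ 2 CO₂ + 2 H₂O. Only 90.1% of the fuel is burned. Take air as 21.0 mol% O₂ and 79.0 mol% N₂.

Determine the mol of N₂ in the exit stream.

Stoichiometric O₂ = 3 × 361 = 1083 mol; O₂ fed = 1083 × 1.060 = 1148 mol.
N₂ fed = 1148 × 79/21 = 4319 mol.
Fuel reacted = 0.901 × 361 → ξ = 325.3 mol.
Outlet (n = n₀ + ν ξ):
  C₂H₄: 361 − 1(325.3) = 35.74
  O₂: 1148 − 3(325.3) = 172.2
  N₂: 4319 (inert)
  CO₂: 0 + 2(325.3) = 650.5
  H₂O: 0 + 2(325.3) = 650.5

4320 mol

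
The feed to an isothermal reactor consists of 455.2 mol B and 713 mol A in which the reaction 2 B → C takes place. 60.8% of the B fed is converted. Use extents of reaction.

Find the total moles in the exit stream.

B reacted = 0.608 × 455.2 = 276.8 mol; ν_B = −2, so ξ = 276.8/2 = 138.4 mol.
Outlet amounts (n = n₀ + ν ξ):
  B: 455.2 − 2(138.4) = 178.4
  C: 0 + 1(138.4) = 138.4
  A: 713 (inert)
Total out = 178.4 + 138.4 + 713 = 1030 mol.

1030 mol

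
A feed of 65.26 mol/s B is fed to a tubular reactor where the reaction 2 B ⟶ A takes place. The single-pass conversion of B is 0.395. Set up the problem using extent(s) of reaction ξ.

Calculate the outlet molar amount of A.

12.9 mol/s

B reacted = 0.395 × 65.26 = 25.78 mol/s; ν_B = −2, so ξ = 25.78/2 = 12.89 mol/s.
Outlet amounts (n = n₀ + ν ξ):
  B: 65.26 − 2(12.89) = 39.48
  A: 0 + 1(12.89) = 12.89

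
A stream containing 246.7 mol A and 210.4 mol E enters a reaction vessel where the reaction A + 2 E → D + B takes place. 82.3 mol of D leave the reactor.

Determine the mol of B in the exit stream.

82.3 mol

For D: n = n₀ + 1ξ → 82.3 = 0 + 1ξ, giving ξ = 82.3 mol.
Outlet amounts (n = n₀ + ν ξ):
  A: 246.7 − 1(82.3) = 164.4
  E: 210.4 − 2(82.3) = 45.8
  D: 0 + 1(82.3) = 82.3
  B: 0 + 1(82.3) = 82.3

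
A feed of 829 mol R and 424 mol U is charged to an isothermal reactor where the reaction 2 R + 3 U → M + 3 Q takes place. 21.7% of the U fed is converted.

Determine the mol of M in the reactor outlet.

30.7 mol

U reacted = 0.217 × 424 = 92.01 mol; ν_U = −3, so ξ = 92.01/3 = 30.67 mol.
Outlet amounts (n = n₀ + ν ξ):
  R: 829 − 2(30.67) = 767.7
  U: 424 − 3(30.67) = 332
  M: 0 + 1(30.67) = 30.67
  Q: 0 + 3(30.67) = 92.01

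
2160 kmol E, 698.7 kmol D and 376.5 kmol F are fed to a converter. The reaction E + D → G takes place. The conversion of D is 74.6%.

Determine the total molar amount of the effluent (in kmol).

D reacted = 0.746 × 698.7 = 521.2 kmol; ν_D = −1, so ξ = 521.2/1 = 521.2 kmol.
Outlet amounts (n = n₀ + ν ξ):
  E: 2160 − 1(521.2) = 1639
  D: 698.7 − 1(521.2) = 177.5
  G: 0 + 1(521.2) = 521.2
  F: 376.5 (inert)
Total out = 1639 + 177.5 + 521.2 + 376.5 = 2714 kmol.

2710 kmol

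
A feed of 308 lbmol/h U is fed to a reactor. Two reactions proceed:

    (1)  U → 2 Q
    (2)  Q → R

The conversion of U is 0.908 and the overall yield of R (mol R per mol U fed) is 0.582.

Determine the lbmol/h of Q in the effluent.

380 lbmol/h

Conversion of U: U consumed = 1ξ₁ = 0.908 × 308 → ξ₁ = 279.7 lbmol/h.
Yield of R: 1ξ₂ / 308 = 0.582 → ξ₂ = 179.3 lbmol/h.
Outlet amounts (n = n₀ + Σ ν·ξ):
  U: 308 − 1(279.7) = 28.34
  Q: 0 + 2(279.7) − 1(179.3) = 380.1
  R: 0 + 1(179.3) = 179.3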